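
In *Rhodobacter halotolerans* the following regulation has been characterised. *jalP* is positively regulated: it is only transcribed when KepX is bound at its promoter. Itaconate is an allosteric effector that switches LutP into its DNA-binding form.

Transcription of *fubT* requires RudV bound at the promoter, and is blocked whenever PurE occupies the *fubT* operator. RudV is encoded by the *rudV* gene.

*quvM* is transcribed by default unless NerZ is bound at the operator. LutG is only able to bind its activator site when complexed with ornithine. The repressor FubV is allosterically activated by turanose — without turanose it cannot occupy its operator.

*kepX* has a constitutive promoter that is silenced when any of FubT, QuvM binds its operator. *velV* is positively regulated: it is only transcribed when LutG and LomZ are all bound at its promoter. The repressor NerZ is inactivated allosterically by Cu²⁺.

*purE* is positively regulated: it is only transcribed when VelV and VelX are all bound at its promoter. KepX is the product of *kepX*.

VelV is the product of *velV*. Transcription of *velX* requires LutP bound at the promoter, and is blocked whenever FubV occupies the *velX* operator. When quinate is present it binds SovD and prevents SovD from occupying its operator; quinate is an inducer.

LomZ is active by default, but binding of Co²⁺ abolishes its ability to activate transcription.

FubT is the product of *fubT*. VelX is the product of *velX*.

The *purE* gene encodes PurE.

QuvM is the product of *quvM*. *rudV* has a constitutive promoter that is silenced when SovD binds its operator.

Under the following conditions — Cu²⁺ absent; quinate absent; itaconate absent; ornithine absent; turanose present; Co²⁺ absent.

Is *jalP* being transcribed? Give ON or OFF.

Ornithine is absent, so LutG is inactive.
Co²⁺ is absent, so LomZ is active.
Required activator LutG is absent, so *velV* is not transcribed.
So VelV is not produced.
Turanose is present, so FubV is active.
Itaconate is absent, so LutP is inactive.
With repressor FubV bound, *velX* is not transcribed.
So VelX is not produced.
Required activator VelV is absent, so *purE* is not transcribed.
So PurE is not produced.
Quinate is absent, so SovD is active.
With repressor SovD bound, *rudV* is not transcribed.
So RudV is not produced.
Required activator RudV is absent, so *fubT* is not transcribed.
So FubT is not produced.
Cu²⁺ is absent, so NerZ is active.
With repressor NerZ bound, *quvM* is not transcribed.
So QuvM is not produced.
With no repressor bound, *kepX* is transcribed.
So KepX is produced and active.
No repressor is bound and KepX is active, so *jalP* is transcribed.

ON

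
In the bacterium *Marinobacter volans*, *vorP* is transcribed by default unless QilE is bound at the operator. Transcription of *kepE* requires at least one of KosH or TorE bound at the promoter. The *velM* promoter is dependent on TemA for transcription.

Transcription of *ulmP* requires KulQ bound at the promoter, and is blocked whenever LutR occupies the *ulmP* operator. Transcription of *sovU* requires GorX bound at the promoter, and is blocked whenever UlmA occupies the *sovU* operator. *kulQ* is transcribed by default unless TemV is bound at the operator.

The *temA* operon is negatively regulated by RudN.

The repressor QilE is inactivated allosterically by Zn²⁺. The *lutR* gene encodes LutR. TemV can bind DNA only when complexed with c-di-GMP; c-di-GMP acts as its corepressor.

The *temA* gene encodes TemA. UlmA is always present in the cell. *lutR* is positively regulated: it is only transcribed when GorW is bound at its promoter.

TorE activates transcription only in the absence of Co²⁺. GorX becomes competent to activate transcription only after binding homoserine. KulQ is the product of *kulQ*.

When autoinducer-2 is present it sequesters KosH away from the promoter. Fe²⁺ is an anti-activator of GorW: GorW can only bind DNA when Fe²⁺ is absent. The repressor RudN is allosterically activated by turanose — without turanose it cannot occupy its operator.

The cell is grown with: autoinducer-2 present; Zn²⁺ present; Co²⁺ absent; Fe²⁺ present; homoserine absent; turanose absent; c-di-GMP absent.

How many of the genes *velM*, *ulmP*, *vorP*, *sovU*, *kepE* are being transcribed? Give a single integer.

Turanose is absent, so RudN is inactive.
With no repressor bound, *temA* is transcribed.
So TemA is produced and active.
No repressor is bound and TemA is active, so *velM* is transcribed.
→ *velM* is ON.
Fe²⁺ is present, so GorW is inactive.
Required activator GorW is absent, so *lutR* is not transcribed.
So LutR is not produced.
c-di-GMP is absent, so TemV is inactive.
With no repressor bound, *kulQ* is transcribed.
So KulQ is produced and active.
No repressor is bound and KulQ is active, so *ulmP* is transcribed.
→ *ulmP* is ON.
Zn²⁺ is present, so QilE is inactive.
With no repressor bound, *vorP* is transcribed.
→ *vorP* is ON.
Homoserine is absent, so GorX is inactive.
UlmA is produced constitutively and is active.
With repressor UlmA bound, *sovU* is not transcribed.
→ *sovU* is OFF.
Autoinducer-2 is present, so KosH is inactive.
Co²⁺ is absent, so TorE is active.
Activator TorE is present, so *kepE* is transcribed.
→ *kepE* is ON.
4 of the 5 genes are transcribed.

4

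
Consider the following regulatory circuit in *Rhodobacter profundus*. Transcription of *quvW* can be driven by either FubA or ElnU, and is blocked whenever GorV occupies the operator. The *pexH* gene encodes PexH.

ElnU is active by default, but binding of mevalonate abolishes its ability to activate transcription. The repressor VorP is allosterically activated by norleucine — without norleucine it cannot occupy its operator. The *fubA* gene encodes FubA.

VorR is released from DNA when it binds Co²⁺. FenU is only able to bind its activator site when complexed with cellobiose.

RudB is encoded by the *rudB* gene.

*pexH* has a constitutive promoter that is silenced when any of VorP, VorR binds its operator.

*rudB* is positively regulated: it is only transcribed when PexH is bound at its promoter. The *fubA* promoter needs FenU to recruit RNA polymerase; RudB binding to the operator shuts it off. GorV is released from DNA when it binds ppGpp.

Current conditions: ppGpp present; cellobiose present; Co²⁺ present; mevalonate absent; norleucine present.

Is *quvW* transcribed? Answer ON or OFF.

ON

Cellobiose is present, so FenU is active.
Norleucine is present, so VorP is active.
Co²⁺ is present, so VorR is inactive.
With repressor VorP bound, *pexH* is not transcribed.
So PexH is not produced.
Required activator PexH is absent, so *rudB* is not transcribed.
So RudB is not produced.
No repressor is bound and FenU is active, so *fubA* is transcribed.
So FubA is produced and active.
ppGpp is present, so GorV is inactive.
Mevalonate is absent, so ElnU is active.
Activator FubA is present, so *quvW* is transcribed.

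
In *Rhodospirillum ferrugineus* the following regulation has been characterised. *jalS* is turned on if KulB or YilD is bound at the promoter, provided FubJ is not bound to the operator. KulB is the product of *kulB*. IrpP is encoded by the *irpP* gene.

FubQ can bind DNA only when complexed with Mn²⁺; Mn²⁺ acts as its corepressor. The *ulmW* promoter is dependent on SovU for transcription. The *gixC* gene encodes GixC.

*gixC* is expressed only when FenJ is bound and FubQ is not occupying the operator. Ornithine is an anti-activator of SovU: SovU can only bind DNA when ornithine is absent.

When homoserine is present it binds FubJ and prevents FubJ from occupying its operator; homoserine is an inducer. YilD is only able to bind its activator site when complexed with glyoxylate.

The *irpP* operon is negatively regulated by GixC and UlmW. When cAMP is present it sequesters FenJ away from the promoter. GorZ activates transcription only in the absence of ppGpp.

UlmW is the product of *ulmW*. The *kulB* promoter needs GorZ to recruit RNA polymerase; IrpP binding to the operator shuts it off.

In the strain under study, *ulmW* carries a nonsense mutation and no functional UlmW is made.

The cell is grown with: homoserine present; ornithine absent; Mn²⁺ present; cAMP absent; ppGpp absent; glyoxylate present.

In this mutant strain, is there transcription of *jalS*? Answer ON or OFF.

ON

ppGpp is absent, so GorZ is active.
cAMP is absent, so FenJ is active.
Mn²⁺ is present, so FubQ is active.
With repressor FubQ bound, *gixC* is not transcribed.
So GixC is not produced.
UlmW is non-functional in this strain, so it has no effect.
With no repressor bound, *irpP* is transcribed.
So IrpP is produced and active.
With repressor IrpP bound, *kulB* is not transcribed.
So KulB is not produced.
Homoserine is present, so FubJ is inactive.
Glyoxylate is present, so YilD is active.
Activator YilD is present, so *jalS* is transcribed.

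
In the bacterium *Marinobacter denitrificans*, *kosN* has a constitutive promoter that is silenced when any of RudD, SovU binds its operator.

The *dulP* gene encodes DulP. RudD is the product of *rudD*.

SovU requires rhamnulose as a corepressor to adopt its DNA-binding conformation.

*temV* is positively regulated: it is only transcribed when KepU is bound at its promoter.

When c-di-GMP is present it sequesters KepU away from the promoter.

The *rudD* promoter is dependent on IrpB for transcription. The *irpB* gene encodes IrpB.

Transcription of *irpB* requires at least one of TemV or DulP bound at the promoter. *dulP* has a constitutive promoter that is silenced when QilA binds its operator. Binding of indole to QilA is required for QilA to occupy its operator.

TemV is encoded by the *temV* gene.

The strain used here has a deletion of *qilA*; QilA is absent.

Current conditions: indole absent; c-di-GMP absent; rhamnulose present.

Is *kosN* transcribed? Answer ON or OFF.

OFF

c-di-GMP is absent, so KepU is active.
No repressor is bound and KepU is active, so *temV* is transcribed.
So TemV is produced and active.
QilA is non-functional in this strain, so it has no effect.
With no repressor bound, *dulP* is transcribed.
So DulP is produced and active.
Activator TemV is present, so *irpB* is transcribed.
So IrpB is produced and active.
No repressor is bound and IrpB is active, so *rudD* is transcribed.
So RudD is produced and active.
Rhamnulose is present, so SovU is active.
With repressor RudD bound, *kosN* is not transcribed.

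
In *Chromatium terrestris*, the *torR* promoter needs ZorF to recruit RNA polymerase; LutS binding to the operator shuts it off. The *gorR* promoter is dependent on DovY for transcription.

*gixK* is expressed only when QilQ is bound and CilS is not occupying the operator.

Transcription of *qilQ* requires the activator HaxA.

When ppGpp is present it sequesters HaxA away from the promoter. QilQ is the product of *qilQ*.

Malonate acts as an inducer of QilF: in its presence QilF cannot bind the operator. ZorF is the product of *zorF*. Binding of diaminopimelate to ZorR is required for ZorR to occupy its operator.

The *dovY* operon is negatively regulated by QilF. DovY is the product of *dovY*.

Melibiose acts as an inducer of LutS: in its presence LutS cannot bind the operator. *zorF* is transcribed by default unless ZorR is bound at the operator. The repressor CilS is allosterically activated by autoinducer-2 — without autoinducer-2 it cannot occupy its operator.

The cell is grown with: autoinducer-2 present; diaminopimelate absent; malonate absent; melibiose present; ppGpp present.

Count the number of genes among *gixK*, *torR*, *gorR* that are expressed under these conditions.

1

Autoinducer-2 is present, so CilS is active.
ppGpp is present, so HaxA is inactive.
Required activator HaxA is absent, so *qilQ* is not transcribed.
So QilQ is not produced.
With repressor CilS bound, *gixK* is not transcribed.
→ *gixK* is OFF.
Diaminopimelate is absent, so ZorR is inactive.
With no repressor bound, *zorF* is transcribed.
So ZorF is produced and active.
Melibiose is present, so LutS is inactive.
No repressor is bound and ZorF is active, so *torR* is transcribed.
→ *torR* is ON.
Malonate is absent, so QilF is active.
With repressor QilF bound, *dovY* is not transcribed.
So DovY is not produced.
Required activator DovY is absent, so *gorR* is not transcribed.
→ *gorR* is OFF.
1 of the 3 genes is transcribed.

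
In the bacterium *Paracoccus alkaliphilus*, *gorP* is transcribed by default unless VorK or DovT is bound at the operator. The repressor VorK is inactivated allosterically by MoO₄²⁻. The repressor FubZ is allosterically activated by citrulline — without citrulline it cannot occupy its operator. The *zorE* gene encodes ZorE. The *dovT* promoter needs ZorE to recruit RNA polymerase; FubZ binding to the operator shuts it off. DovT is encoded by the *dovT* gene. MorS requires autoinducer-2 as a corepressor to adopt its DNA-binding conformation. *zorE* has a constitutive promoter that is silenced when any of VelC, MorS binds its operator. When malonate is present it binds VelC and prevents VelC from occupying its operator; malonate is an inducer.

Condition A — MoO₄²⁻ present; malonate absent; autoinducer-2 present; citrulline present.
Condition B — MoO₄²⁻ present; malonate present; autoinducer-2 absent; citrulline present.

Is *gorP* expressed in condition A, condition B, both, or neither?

both

Condition A:
MoO₄²⁻ is present, so VorK is inactive.
Malonate is absent, so VelC is active.
Autoinducer-2 is present, so MorS is active.
With repressor VelC bound, *zorE* is not transcribed.
So ZorE is not produced.
Citrulline is present, so FubZ is active.
With repressor FubZ bound, *dovT* is not transcribed.
So DovT is not produced.
With no repressor bound, *gorP* is transcribed.
→ *gorP* is ON in A.
Condition B:
MoO₄²⁻ is present, so VorK is inactive.
Malonate is present, so VelC is inactive.
Autoinducer-2 is absent, so MorS is inactive.
With no repressor bound, *zorE* is transcribed.
So ZorE is produced and active.
Citrulline is present, so FubZ is active.
With repressor FubZ bound, *dovT* is not transcribed.
So DovT is not produced.
With no repressor bound, *gorP* is transcribed.
→ *gorP* is ON in B.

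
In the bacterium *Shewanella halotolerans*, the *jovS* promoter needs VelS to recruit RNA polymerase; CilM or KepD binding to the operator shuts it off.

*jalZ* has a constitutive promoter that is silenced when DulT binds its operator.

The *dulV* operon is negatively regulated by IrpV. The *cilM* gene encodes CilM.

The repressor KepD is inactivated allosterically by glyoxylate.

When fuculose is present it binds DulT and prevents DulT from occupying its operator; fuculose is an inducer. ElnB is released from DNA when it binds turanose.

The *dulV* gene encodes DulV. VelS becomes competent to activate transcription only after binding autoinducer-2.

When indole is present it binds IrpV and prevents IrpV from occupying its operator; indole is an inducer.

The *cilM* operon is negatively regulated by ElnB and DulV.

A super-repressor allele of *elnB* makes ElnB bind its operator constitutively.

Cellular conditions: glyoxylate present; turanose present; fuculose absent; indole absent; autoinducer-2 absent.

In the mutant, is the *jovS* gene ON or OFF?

Autoinducer-2 is absent, so VelS is inactive.
ElnB is constitutively active in this strain.
Indole is absent, so IrpV is active.
With repressor IrpV bound, *dulV* is not transcribed.
So DulV is not produced.
With repressor ElnB bound, *cilM* is not transcribed.
So CilM is not produced.
Glyoxylate is present, so KepD is inactive.
Required activator VelS is absent, so *jovS* is not transcribed.

OFF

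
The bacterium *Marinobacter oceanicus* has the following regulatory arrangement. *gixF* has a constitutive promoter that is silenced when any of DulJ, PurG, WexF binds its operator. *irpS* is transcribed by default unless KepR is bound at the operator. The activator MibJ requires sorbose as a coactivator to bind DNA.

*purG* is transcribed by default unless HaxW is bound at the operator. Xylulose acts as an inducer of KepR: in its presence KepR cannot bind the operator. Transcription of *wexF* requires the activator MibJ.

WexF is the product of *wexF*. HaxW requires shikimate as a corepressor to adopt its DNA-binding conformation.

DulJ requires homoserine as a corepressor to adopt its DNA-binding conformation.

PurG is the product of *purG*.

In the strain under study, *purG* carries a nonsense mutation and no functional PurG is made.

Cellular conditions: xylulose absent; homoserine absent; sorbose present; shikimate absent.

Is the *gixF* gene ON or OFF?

OFF

Homoserine is absent, so DulJ is inactive.
PurG is non-functional in this strain, so it has no effect.
Sorbose is present, so MibJ is active.
No repressor is bound and MibJ is active, so *wexF* is transcribed.
So WexF is produced and active.
With repressor WexF bound, *gixF* is not transcribed.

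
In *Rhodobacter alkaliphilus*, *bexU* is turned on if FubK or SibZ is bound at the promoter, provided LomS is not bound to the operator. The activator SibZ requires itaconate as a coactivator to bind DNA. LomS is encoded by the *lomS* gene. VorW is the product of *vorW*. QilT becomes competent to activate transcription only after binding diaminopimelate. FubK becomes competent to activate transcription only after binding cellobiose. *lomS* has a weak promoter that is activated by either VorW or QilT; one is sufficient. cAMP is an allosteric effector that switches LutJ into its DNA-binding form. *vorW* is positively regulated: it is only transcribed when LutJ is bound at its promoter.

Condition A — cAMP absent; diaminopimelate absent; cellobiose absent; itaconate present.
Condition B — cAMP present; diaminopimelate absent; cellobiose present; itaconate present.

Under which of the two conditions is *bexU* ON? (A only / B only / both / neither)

A only

Condition A:
cAMP is absent, so LutJ is inactive.
Required activator LutJ is absent, so *vorW* is not transcribed.
So VorW is not produced.
Diaminopimelate is absent, so QilT is inactive.
No activator is available at the *lomS* promoter, so *lomS* is not transcribed.
So LomS is not produced.
Cellobiose is absent, so FubK is inactive.
Itaconate is present, so SibZ is active.
Activator SibZ is present, so *bexU* is transcribed.
→ *bexU* is ON in A.
Condition B:
cAMP is present, so LutJ is active.
No repressor is bound and LutJ is active, so *vorW* is transcribed.
So VorW is produced and active.
Diaminopimelate is absent, so QilT is inactive.
Activator VorW is present, so *lomS* is transcribed.
So LomS is produced and active.
Cellobiose is present, so FubK is active.
Itaconate is present, so SibZ is active.
With repressor LomS bound, *bexU* is not transcribed.
→ *bexU* is OFF in B.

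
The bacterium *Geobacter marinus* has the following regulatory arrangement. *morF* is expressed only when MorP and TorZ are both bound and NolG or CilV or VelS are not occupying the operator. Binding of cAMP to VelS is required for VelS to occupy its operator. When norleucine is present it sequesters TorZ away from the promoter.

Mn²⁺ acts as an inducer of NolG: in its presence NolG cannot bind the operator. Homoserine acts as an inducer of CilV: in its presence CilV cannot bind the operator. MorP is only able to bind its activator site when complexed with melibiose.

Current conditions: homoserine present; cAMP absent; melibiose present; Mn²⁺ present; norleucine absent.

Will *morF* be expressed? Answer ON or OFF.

ON

Mn²⁺ is present, so NolG is inactive.
Homoserine is present, so CilV is inactive.
Melibiose is present, so MorP is active.
Norleucine is absent, so TorZ is active.
cAMP is absent, so VelS is inactive.
No repressor is bound and MorP and TorZ are active, so *morF* is transcribed.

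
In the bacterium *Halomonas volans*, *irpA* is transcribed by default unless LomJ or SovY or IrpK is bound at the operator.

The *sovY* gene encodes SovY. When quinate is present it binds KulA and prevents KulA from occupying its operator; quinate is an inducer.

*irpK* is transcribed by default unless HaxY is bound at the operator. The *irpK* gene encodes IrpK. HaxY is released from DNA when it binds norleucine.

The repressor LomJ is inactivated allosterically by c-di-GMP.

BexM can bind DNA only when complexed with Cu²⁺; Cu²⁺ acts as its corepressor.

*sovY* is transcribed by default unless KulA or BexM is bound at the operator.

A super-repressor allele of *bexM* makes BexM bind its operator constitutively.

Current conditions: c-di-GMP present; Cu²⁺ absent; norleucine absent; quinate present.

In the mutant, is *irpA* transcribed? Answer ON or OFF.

c-di-GMP is present, so LomJ is inactive.
Quinate is present, so KulA is inactive.
BexM is constitutively active in this strain.
With repressor BexM bound, *sovY* is not transcribed.
So SovY is not produced.
Norleucine is absent, so HaxY is active.
With repressor HaxY bound, *irpK* is not transcribed.
So IrpK is not produced.
With no repressor bound, *irpA* is transcribed.

ON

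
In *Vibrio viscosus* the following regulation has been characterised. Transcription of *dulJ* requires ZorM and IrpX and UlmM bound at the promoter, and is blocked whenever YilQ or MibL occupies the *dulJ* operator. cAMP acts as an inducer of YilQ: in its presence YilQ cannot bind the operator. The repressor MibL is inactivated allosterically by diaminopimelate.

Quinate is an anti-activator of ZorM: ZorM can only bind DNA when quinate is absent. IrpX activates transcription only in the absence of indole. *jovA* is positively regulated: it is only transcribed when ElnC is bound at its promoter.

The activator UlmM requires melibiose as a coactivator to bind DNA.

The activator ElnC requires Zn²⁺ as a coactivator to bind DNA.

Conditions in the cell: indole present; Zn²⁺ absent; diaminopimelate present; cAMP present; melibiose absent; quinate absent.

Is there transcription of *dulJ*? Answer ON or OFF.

Quinate is absent, so ZorM is active.
Indole is present, so IrpX is inactive.
cAMP is present, so YilQ is inactive.
Melibiose is absent, so UlmM is inactive.
Diaminopimelate is present, so MibL is inactive.
Required activator IrpX is absent, so *dulJ* is not transcribed.

OFF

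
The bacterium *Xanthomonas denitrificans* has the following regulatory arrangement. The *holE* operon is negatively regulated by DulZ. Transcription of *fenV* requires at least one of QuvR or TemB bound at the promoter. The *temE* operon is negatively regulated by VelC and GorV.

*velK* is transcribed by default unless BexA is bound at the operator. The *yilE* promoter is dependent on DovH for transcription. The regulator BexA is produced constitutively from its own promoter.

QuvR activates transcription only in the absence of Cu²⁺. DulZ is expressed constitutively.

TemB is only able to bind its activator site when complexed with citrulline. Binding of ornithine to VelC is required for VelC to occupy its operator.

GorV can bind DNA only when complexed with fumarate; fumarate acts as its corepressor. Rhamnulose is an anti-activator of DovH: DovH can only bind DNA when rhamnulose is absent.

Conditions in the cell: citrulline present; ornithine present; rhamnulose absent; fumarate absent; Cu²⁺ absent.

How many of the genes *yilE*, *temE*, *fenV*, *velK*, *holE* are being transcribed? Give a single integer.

Rhamnulose is absent, so DovH is active.
No repressor is bound and DovH is active, so *yilE* is transcribed.
→ *yilE* is ON.
Ornithine is present, so VelC is active.
Fumarate is absent, so GorV is inactive.
With repressor VelC bound, *temE* is not transcribed.
→ *temE* is OFF.
Cu²⁺ is absent, so QuvR is active.
Citrulline is present, so TemB is active.
Activator QuvR is present, so *fenV* is transcribed.
→ *fenV* is ON.
BexA is produced constitutively and is active.
With repressor BexA bound, *velK* is not transcribed.
→ *velK* is OFF.
DulZ is produced constitutively and is active.
With repressor DulZ bound, *holE* is not transcribed.
→ *holE* is OFF.
2 of the 5 genes are transcribed.

2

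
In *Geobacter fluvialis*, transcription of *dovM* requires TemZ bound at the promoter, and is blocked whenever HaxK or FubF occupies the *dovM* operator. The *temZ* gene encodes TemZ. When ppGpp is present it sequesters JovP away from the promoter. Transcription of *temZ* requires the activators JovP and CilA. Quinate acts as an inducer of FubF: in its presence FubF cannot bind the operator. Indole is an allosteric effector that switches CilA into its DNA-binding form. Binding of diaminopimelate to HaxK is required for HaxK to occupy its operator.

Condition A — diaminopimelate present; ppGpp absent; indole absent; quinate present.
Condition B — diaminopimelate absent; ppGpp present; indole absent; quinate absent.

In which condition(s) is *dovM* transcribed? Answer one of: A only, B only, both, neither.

Condition A:
Diaminopimelate is present, so HaxK is active.
ppGpp is absent, so JovP is active.
Indole is absent, so CilA is inactive.
Required activator CilA is absent, so *temZ* is not transcribed.
So TemZ is not produced.
Quinate is present, so FubF is inactive.
With repressor HaxK bound, *dovM* is not transcribed.
→ *dovM* is OFF in A.
Condition B:
Diaminopimelate is absent, so HaxK is inactive.
ppGpp is present, so JovP is inactive.
Indole is absent, so CilA is inactive.
Required activator JovP is absent, so *temZ* is not transcribed.
So TemZ is not produced.
Quinate is absent, so FubF is active.
With repressor FubF bound, *dovM* is not transcribed.
→ *dovM* is OFF in B.

neither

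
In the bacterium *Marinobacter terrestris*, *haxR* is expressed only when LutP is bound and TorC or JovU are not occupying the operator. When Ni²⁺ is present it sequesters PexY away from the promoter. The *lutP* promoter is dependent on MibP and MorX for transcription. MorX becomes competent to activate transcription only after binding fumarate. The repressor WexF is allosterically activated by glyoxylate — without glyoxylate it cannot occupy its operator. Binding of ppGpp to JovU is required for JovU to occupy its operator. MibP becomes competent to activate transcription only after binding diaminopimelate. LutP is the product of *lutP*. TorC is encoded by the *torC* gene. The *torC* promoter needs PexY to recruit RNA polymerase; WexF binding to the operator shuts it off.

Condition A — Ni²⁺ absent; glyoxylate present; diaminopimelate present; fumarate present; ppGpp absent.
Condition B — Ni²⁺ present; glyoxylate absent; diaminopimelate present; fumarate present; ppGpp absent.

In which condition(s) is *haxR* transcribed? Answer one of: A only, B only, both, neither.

Condition A:
Ni²⁺ is absent, so PexY is active.
Glyoxylate is present, so WexF is active.
With repressor WexF bound, *torC* is not transcribed.
So TorC is not produced.
Diaminopimelate is present, so MibP is active.
Fumarate is present, so MorX is active.
No repressor is bound and MibP and MorX are active, so *lutP* is transcribed.
So LutP is produced and active.
ppGpp is absent, so JovU is inactive.
No repressor is bound and LutP is active, so *haxR* is transcribed.
→ *haxR* is ON in A.
Condition B:
Ni²⁺ is present, so PexY is inactive.
Glyoxylate is absent, so WexF is inactive.
Required activator PexY is absent, so *torC* is not transcribed.
So TorC is not produced.
Diaminopimelate is present, so MibP is active.
Fumarate is present, so MorX is active.
No repressor is bound and MibP and MorX are active, so *lutP* is transcribed.
So LutP is produced and active.
ppGpp is absent, so JovU is inactive.
No repressor is bound and LutP is active, so *haxR* is transcribed.
→ *haxR* is ON in B.

both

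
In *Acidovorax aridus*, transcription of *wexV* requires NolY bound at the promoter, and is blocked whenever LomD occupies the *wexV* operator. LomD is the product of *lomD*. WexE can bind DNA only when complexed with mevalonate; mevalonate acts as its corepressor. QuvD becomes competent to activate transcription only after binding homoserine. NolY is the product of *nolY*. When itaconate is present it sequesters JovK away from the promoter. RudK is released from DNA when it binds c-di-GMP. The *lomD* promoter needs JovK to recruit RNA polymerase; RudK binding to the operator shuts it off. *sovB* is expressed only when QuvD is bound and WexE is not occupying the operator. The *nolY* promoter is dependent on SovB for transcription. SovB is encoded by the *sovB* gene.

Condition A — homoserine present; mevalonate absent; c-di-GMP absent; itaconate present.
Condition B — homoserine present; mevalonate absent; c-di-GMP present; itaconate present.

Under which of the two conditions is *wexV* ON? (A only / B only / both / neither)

both

Condition A:
Homoserine is present, so QuvD is active.
Mevalonate is absent, so WexE is inactive.
No repressor is bound and QuvD is active, so *sovB* is transcribed.
So SovB is produced and active.
No repressor is bound and SovB is active, so *nolY* is transcribed.
So NolY is produced and active.
c-di-GMP is absent, so RudK is active.
Itaconate is present, so JovK is inactive.
With repressor RudK bound, *lomD* is not transcribed.
So LomD is not produced.
No repressor is bound and NolY is active, so *wexV* is transcribed.
→ *wexV* is ON in A.
Condition B:
Homoserine is present, so QuvD is active.
Mevalonate is absent, so WexE is inactive.
No repressor is bound and QuvD is active, so *sovB* is transcribed.
So SovB is produced and active.
No repressor is bound and SovB is active, so *nolY* is transcribed.
So NolY is produced and active.
c-di-GMP is present, so RudK is inactive.
Itaconate is present, so JovK is inactive.
Required activator JovK is absent, so *lomD* is not transcribed.
So LomD is not produced.
No repressor is bound and NolY is active, so *wexV* is transcribed.
→ *wexV* is ON in B.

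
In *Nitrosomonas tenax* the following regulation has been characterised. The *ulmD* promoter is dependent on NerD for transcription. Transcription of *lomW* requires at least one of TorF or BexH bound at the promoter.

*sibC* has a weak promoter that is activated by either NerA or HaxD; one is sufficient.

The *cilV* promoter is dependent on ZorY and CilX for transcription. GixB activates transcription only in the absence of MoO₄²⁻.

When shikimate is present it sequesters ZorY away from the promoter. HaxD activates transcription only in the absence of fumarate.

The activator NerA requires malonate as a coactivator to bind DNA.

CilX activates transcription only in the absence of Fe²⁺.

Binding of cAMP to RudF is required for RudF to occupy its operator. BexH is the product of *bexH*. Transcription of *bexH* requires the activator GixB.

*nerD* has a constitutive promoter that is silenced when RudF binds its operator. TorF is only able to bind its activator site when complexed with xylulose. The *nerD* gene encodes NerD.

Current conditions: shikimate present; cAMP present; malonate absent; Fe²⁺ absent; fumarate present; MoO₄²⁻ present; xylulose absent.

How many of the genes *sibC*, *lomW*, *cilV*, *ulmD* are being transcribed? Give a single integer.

0

Malonate is absent, so NerA is inactive.
Fumarate is present, so HaxD is inactive.
No activator is available at the *sibC* promoter, so *sibC* is not transcribed.
→ *sibC* is OFF.
Xylulose is absent, so TorF is inactive.
MoO₄²⁻ is present, so GixB is inactive.
Required activator GixB is absent, so *bexH* is not transcribed.
So BexH is not produced.
No activator is available at the *lomW* promoter, so *lomW* is not transcribed.
→ *lomW* is OFF.
Shikimate is present, so ZorY is inactive.
Fe²⁺ is absent, so CilX is active.
Required activator ZorY is absent, so *cilV* is not transcribed.
→ *cilV* is OFF.
cAMP is present, so RudF is active.
With repressor RudF bound, *nerD* is not transcribed.
So NerD is not produced.
Required activator NerD is absent, so *ulmD* is not transcribed.
→ *ulmD* is OFF.
0 of the 4 genes are transcribed.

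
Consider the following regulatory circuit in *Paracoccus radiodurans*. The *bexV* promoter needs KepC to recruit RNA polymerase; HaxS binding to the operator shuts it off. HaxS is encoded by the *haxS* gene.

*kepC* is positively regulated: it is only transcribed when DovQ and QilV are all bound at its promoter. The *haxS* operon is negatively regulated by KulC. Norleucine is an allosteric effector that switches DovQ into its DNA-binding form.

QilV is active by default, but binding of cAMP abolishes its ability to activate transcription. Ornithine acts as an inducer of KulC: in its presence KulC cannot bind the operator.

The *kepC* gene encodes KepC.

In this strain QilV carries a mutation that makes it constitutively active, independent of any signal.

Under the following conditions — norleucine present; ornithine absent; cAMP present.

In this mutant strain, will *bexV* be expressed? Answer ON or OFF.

Ornithine is absent, so KulC is active.
With repressor KulC bound, *haxS* is not transcribed.
So HaxS is not produced.
Norleucine is present, so DovQ is active.
QilV is constitutively active in this strain.
No repressor is bound and DovQ and QilV are active, so *kepC* is transcribed.
So KepC is produced and active.
No repressor is bound and KepC is active, so *bexV* is transcribed.

ON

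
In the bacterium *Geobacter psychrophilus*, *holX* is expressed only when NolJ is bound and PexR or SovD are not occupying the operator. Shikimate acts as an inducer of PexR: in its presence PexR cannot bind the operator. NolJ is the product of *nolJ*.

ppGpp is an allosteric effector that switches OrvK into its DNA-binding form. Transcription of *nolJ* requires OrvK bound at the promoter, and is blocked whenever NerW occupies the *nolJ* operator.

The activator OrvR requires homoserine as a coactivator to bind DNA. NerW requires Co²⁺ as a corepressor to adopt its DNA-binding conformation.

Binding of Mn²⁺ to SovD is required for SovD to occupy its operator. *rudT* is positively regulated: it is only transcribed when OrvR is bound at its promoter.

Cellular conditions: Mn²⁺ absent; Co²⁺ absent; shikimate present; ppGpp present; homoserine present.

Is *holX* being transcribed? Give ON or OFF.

ON

Shikimate is present, so PexR is inactive.
Mn²⁺ is absent, so SovD is inactive.
ppGpp is present, so OrvK is active.
Co²⁺ is absent, so NerW is inactive.
No repressor is bound and OrvK is active, so *nolJ* is transcribed.
So NolJ is produced and active.
No repressor is bound and NolJ is active, so *holX* is transcribed.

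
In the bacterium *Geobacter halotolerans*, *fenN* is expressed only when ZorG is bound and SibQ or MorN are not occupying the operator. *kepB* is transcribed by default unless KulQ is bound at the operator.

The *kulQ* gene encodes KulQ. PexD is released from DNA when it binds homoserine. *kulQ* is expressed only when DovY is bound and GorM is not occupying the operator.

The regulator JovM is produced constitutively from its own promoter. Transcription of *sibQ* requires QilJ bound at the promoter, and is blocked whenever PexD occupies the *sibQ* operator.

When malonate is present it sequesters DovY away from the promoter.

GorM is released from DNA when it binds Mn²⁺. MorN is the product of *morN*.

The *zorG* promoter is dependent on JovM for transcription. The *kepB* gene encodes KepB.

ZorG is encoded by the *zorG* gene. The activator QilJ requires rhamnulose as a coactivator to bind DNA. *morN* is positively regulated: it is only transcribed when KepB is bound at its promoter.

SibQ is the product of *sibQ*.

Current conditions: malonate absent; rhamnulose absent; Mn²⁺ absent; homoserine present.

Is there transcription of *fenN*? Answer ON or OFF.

OFF

JovM is produced constitutively and is active.
No repressor is bound and JovM is active, so *zorG* is transcribed.
So ZorG is produced and active.
Rhamnulose is absent, so QilJ is inactive.
Homoserine is present, so PexD is inactive.
Required activator QilJ is absent, so *sibQ* is not transcribed.
So SibQ is not produced.
Mn²⁺ is absent, so GorM is active.
Malonate is absent, so DovY is active.
With repressor GorM bound, *kulQ* is not transcribed.
So KulQ is not produced.
With no repressor bound, *kepB* is transcribed.
So KepB is produced and active.
No repressor is bound and KepB is active, so *morN* is transcribed.
So MorN is produced and active.
With repressor MorN bound, *fenN* is not transcribed.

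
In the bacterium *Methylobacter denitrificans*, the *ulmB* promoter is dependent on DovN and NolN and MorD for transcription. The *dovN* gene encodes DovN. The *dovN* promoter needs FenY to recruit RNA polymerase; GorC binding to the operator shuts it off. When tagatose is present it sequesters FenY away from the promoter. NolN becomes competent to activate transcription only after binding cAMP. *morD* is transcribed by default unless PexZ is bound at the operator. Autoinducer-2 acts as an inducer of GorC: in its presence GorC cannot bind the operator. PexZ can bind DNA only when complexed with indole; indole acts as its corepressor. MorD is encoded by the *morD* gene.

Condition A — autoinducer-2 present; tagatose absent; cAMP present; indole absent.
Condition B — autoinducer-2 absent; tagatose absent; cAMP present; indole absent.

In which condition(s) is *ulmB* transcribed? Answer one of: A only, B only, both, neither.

Condition A:
Autoinducer-2 is present, so GorC is inactive.
Tagatose is absent, so FenY is active.
No repressor is bound and FenY is active, so *dovN* is transcribed.
So DovN is produced and active.
cAMP is present, so NolN is active.
Indole is absent, so PexZ is inactive.
With no repressor bound, *morD* is transcribed.
So MorD is produced and active.
No repressor is bound and DovN and NolN and MorD are active, so *ulmB* is transcribed.
→ *ulmB* is ON in A.
Condition B:
Autoinducer-2 is absent, so GorC is active.
Tagatose is absent, so FenY is active.
With repressor GorC bound, *dovN* is not transcribed.
So DovN is not produced.
cAMP is present, so NolN is active.
Indole is absent, so PexZ is inactive.
With no repressor bound, *morD* is transcribed.
So MorD is produced and active.
Required activator DovN is absent, so *ulmB* is not transcribed.
→ *ulmB* is OFF in B.

A only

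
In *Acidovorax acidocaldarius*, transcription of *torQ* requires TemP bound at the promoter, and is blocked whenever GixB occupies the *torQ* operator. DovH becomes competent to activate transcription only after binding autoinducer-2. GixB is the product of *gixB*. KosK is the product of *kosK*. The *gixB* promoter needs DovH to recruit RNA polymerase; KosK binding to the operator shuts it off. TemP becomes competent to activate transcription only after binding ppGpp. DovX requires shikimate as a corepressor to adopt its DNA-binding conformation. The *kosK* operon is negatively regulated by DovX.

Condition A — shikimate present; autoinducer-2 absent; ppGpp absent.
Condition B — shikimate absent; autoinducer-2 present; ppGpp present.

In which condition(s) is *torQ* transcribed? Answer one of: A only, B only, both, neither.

Condition A:
Shikimate is present, so DovX is active.
With repressor DovX bound, *kosK* is not transcribed.
So KosK is not produced.
Autoinducer-2 is absent, so DovH is inactive.
Required activator DovH is absent, so *gixB* is not transcribed.
So GixB is not produced.
ppGpp is absent, so TemP is inactive.
Required activator TemP is absent, so *torQ* is not transcribed.
→ *torQ* is OFF in A.
Condition B:
Shikimate is absent, so DovX is inactive.
With no repressor bound, *kosK* is transcribed.
So KosK is produced and active.
Autoinducer-2 is present, so DovH is active.
With repressor KosK bound, *gixB* is not transcribed.
So GixB is not produced.
ppGpp is present, so TemP is active.
No repressor is bound and TemP is active, so *torQ* is transcribed.
→ *torQ* is ON in B.

B only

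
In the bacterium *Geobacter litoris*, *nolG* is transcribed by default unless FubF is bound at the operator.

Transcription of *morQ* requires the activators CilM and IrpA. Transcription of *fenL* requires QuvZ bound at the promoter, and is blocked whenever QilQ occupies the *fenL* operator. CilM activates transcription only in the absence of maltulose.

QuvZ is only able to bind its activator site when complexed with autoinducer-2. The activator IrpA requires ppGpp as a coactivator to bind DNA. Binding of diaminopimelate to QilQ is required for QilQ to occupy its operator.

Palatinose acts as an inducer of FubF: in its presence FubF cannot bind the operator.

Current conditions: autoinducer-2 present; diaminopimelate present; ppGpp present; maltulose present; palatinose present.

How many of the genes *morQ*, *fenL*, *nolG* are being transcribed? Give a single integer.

1

Maltulose is present, so CilM is inactive.
ppGpp is present, so IrpA is active.
Required activator CilM is absent, so *morQ* is not transcribed.
→ *morQ* is OFF.
Diaminopimelate is present, so QilQ is active.
Autoinducer-2 is present, so QuvZ is active.
With repressor QilQ bound, *fenL* is not transcribed.
→ *fenL* is OFF.
Palatinose is present, so FubF is inactive.
With no repressor bound, *nolG* is transcribed.
→ *nolG* is ON.
1 of the 3 genes is transcribed.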